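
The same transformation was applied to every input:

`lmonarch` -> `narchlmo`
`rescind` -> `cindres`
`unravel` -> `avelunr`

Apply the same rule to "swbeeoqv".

eeoqvswb

What's happening: move the first 3 characters to the end (rotate left by 3).
Applying that to "swbeeoqv" gives "eeoqvswb".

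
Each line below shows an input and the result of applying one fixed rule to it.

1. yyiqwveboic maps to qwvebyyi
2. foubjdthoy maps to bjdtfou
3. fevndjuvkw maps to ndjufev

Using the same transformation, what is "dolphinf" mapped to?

phdol

Each output is the input with this applied: delete the last 3 characters, then move the first 3 characters to the end (rotate left by 3).
Applying both steps to "dolphinf": "dolph", then "phdol".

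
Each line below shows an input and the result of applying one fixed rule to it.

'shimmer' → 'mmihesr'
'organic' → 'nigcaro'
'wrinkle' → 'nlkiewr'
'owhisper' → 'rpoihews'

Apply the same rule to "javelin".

ljieavn

Rule — sort the characters into reverse alphabetical order, then move the first 2 characters to the end (rotate left by 2).
For "javelin", step one produces "vnljiea"; step two turns that into "ljieavn".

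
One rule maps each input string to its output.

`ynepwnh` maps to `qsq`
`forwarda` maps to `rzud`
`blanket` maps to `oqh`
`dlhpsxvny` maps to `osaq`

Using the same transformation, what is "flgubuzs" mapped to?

In each case the input is transformed by: keep every other character starting from the second (positions 2nd, 4th, 6th, ...), then shift every letter 3 places forward in the alphabet (wrapping around).
On "flgubuzs": the first step gives "luus", and the second then gives "oxxv".

oxxv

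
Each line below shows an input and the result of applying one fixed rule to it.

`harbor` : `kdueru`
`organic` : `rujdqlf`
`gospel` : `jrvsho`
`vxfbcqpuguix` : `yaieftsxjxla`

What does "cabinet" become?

fdelqhw

Rule — shift every letter 3 places forward in the alphabet (wrapping around).
For "cabinet" the result is "fdelqhw".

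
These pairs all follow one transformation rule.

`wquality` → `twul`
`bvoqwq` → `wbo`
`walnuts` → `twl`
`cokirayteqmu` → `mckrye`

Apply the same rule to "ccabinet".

In each case the input is transformed by: move the last 3 characters to the front (rotate right by 3), then keep every other character starting from the second (positions 2nd, 4th, 6th, ...).
Applying both steps to "ccabinet": "netccabi", then "ecai".

ecai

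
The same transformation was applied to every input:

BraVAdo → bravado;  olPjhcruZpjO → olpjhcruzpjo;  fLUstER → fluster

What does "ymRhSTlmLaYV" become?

ymrhstlmlayv

The transformation: convert every letter to lowercase.
On "ymRhSTlmLaYV" that produces "ymrhstlmlayv".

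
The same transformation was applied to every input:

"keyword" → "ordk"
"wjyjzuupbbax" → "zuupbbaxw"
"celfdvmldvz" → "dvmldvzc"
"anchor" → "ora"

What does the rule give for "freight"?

The pattern: move the first character to the end, then delete the first 3 characters.
For "freight", step one produces "reightf"; step two turns that into "ghtf".

ghtf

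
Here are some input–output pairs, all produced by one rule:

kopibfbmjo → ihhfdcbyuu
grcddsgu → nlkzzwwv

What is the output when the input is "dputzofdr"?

What's happening: sort the characters into reverse alphabetical order, then shift every letter 7 places backward in the alphabet (wrapping around).
"dputzofdr" → "zutrpofdd" → "snmkihyww".
(Check on "kopibfbmjo": → "poomkjifbb" → "ihhfdcbyuu" ✓)

snmkihyww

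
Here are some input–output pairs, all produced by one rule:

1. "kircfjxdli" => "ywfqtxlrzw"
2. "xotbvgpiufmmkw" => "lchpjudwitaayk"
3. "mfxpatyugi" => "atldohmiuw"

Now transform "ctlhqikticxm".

qhzvewyhwqla

Rule — shift every letter 12 places backward in the alphabet (wrapping around).
On "ctlhqikticxm" that produces "qhzvewyhwqla".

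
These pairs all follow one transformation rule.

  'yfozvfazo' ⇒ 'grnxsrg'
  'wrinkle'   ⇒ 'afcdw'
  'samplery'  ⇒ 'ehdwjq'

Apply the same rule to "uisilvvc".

The pattern: shift every letter 8 places backward in the alphabet (wrapping around), then delete the first 2 characters.
Starting from "uisilvvc": after the first operation, "makadnnu"; after the second, "kadnnu".

kadnnu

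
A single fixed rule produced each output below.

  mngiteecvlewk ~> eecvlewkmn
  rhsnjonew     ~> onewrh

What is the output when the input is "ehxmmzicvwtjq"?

Looking at the pairs, the operation is to move the first 2 characters to the end (rotate left by 2), then delete the first 3 characters.
Starting from "ehxmmzicvwtjq": after the first operation, "xmmzicvwtjqeh"; after the second, "zicvwtjqeh".

zicvwtjqeh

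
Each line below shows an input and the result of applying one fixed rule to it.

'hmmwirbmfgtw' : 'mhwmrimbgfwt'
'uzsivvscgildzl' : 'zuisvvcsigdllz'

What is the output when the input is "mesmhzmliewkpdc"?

emmszhlmeikwdpc

Looking at the pairs, the operation is to swap each adjacent pair of characters (1↔2, 3↔4, ...).
Applying that to "mesmhzmliewkpdc" gives "emmszhlmeikwdpc".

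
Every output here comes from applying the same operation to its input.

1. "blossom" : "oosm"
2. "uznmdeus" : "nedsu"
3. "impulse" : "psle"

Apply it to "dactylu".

clyu

The rule is to swap each adjacent pair of characters (1↔2, 3↔4, ...), then delete the first 3 characters.
So "dactylu" becomes "clyu".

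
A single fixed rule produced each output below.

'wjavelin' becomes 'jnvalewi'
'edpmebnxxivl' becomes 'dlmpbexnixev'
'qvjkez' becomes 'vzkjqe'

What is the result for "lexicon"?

enixocl

What's happening: swap the first and last characters, then swap each adjacent pair of characters (1↔2, 3↔4, ...).
On "lexicon": the first step gives "nexicol", and the second then gives "enixocl".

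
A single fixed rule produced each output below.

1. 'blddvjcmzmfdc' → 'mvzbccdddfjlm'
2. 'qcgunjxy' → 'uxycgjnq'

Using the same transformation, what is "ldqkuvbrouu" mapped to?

The rule is to sort the characters into alphabetical order, then move the last 3 characters to the front (rotate right by 3).
"ldqkuvbrouu" → "bdkloqruuuv" → "uuvbdkloqru".

uuvbdkloqru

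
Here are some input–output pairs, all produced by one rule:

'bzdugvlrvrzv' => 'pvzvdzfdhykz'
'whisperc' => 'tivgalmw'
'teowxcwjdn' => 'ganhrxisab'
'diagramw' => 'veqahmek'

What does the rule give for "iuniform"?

Each output is the input with this applied: swap the front and back halves of the string, then shift every letter 4 places forward in the alphabet (wrapping around).
Working it through for "iuniform": intermediate "formiuni", final "jsvqmyrm".

jsvqmyrm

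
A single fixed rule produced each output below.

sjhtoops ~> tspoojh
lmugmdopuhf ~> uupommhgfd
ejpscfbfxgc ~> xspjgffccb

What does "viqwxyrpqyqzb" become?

zyyxwrqqqpib

Rule — delete the first character, then sort the characters into reverse alphabetical order.
Working it through for "viqwxyrpqyqzb": intermediate "iqwxyrpqyqzb", final "zyyxwrqqqpib".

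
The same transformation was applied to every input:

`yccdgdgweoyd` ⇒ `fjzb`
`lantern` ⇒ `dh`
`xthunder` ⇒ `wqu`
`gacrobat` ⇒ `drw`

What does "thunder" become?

The transformation: shift every letter 3 places forward in the alphabet (wrapping around), then keep one character in every 3, starting at position 2 (positions 2nd, 5th, 8th, ...).
Applying both steps to "thunder": "wkxqghu", then "kg".

kg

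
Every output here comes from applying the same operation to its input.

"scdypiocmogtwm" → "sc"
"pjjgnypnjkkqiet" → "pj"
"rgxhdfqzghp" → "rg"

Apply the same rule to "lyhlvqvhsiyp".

The rule is to keep only the first 2 characters.
So "lyhlvqvhsiyp" becomes "ly".

ly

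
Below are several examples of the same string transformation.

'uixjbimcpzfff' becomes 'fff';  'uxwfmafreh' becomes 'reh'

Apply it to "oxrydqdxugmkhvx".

hvx

In each case the input is transformed by: keep only the last 3 characters.
Applying that to "oxrydqdxugmkhvx" gives "hvx".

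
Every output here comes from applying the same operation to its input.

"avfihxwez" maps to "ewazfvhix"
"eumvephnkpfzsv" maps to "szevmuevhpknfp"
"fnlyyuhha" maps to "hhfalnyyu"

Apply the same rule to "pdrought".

hgptrduo

Each output is the input with this applied: move the last 3 characters to the front (rotate right by 3), then swap each adjacent pair of characters (1↔2, 3↔4, ...).
For "pdrought", step one produces "ghtpdrou"; step two turns that into "hgptrduo".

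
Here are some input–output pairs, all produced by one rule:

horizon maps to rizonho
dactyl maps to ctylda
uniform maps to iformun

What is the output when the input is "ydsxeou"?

sxeouyd

The rule is to move the first 2 characters to the end (rotate left by 2).
Applying that to "ydsxeou" gives "sxeouyd".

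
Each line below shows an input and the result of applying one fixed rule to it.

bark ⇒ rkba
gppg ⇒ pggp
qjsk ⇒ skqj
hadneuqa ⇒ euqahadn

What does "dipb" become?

In each case the input is transformed by: swap the front and back halves of the string.
"dipb" → "pbdi".

pbdi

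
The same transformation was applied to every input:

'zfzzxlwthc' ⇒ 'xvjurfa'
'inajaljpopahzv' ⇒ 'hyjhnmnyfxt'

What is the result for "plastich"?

qrgaf

Each output is the input with this applied: delete the first 3 characters, then shift every letter 2 places backward in the alphabet (wrapping around).
On "plastich": the first step gives "stich", and the second then gives "qrgaf".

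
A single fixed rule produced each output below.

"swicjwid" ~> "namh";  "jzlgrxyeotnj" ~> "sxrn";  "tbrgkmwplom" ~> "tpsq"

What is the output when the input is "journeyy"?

What's happening: shift every letter 4 places forward in the alphabet (wrapping around), then keep only the last 4 characters.
Starting from "journeyy": after the first operation, "nsyvricc"; after the second, "ricc".

ricc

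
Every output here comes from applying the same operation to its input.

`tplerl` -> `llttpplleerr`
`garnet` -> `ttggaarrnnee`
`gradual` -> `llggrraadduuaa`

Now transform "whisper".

The rule is to move the last character to the front, then double every character.
For "whisper", step one produces "rwhispe"; step two turns that into "rrwwhhiissppee".

rrwwhhiissppee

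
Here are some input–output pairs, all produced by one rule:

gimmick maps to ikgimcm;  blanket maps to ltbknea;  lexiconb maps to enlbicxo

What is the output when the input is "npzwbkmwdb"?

pdnbwmzwkb

What's happening: swap each adjacent pair of characters (1↔2, 3↔4, ...), then take characters alternately from the front and the back (1st, last, 2nd, 2nd-last, ...).
Doing the same to "npzwbkmwdb": "pdnbwmzwkb".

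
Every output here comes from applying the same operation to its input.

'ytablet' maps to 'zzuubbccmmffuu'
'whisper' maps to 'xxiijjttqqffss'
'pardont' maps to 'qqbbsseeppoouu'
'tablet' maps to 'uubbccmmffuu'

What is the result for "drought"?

eessppvvhhiiuu

The transformation: double every character, then shift every letter 1 place forward in the alphabet (wrapping around).
On "drought": the first step gives "ddrroouugghhtt", and the second then gives "eessppvvhhiiuu".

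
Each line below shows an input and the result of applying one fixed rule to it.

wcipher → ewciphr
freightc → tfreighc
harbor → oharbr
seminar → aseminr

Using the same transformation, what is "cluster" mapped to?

Each output is the input with this applied: move the last character to the front, then swap the first and last characters.
Working it through for "cluster": intermediate "rcluste", final "eclustr".
(Check on "seminar": → "rsemina" → "aseminr" ✓)

eclustr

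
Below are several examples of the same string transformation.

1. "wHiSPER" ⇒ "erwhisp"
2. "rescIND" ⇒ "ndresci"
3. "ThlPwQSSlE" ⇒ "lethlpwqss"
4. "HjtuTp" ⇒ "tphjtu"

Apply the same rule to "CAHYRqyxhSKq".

kqcahyrqyxhs

The rule is to move the last 2 characters to the front (rotate right by 2), then convert every letter to lowercase.
For "CAHYRqyxhSKq", step one produces "KqCAHYRqyxhS"; step two turns that into "kqcahyrqyxhs".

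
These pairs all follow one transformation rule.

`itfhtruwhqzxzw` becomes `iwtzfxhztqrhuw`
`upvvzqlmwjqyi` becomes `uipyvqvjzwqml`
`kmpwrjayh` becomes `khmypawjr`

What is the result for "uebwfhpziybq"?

uqebbywifzhp

Rule — take characters alternately from the front and the back (1st, last, 2nd, 2nd-last, ...).
On "uebwfhpziybq" that produces "uqebbywifzhp".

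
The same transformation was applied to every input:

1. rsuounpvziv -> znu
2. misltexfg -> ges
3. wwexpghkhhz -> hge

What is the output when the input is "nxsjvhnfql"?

What's happening: keep one character in every 3, starting at position 3 (positions 3rd, 6th, 9th, ...), then reverse the string.
On "nxsjvhnfql": the first step gives "shq", and the second then gives "qhs".

qhs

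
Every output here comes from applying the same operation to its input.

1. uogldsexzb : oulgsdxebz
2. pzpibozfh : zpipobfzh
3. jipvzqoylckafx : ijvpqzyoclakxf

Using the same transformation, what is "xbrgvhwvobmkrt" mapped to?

bxgrhvvwbokmtr

The transformation: swap each adjacent pair of characters (1↔2, 3↔4, ...).
So "xbrgvhwvobmkrt" becomes "bxgrhvvwbokmtr".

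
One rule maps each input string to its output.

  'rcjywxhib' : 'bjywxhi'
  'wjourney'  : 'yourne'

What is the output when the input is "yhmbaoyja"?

Looking at the pairs, the operation is to delete the first 2 characters, then move the last character to the front.
"yhmbaoyja" → "mbaoyja" → "ambaoyj".
(Check on "rcjywxhib": → "jywxhib" → "bjywxhi" ✓)

ambaoyj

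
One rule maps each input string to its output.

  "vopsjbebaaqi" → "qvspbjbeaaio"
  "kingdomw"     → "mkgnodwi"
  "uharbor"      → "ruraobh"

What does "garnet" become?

egnrta

Each output is the input with this applied: swap each adjacent pair of characters (1↔2, 3↔4, ...), then swap the first and last characters.
"garnet" → "agnrte" → "egnrta".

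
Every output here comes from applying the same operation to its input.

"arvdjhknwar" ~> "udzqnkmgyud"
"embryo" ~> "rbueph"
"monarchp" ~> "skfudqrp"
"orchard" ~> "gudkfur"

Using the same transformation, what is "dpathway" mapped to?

bdzkwdsg

In each case the input is transformed by: shift every letter 3 places forward in the alphabet (wrapping around), then reverse the string.
For "dpathway", step one produces "gsdwkzdb"; step two turns that into "bdzkwdsg".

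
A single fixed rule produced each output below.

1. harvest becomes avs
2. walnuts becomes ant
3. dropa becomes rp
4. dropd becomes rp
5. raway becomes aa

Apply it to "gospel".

opl

The pattern: keep every other character starting from the second (positions 2nd, 4th, 6th, ...).
For "gospel" the result is "opl".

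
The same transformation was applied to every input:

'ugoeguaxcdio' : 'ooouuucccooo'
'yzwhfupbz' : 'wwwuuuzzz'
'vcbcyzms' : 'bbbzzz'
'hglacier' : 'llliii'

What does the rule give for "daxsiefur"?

xxxeeerrr

Looking at the pairs, the operation is to keep one character in every 3, starting at position 3 (positions 3rd, 6th, 9th, ...), then repeat every character 3 times.
For "daxsiefur", step one produces "xer"; step two turns that into "xxxeeerrr".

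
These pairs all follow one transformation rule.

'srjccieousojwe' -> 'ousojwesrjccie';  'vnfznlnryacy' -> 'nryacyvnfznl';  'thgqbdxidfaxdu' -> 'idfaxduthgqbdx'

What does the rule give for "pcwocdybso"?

dybsopcwoc

Rule — swap the front and back halves of the string.
"pcwocdybso" → "dybsopcwoc".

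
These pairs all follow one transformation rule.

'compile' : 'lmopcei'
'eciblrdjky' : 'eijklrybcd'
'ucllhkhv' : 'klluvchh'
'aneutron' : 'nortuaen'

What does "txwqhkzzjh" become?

Each output is the input with this applied: sort the characters into alphabetical order, then move the first 3 characters to the end (rotate left by 3).
"txwqhkzzjh" → "hhjkqtwxzz" → "kqtwxzzhhj".
(Check on "compile": → "ceilmop" → "lmopcei" ✓)

kqtwxzzhhj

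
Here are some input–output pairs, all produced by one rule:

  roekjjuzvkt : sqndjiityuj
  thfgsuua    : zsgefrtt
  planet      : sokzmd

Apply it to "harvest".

The transformation: move the last character to the front, then shift every letter 1 place backward in the alphabet (wrapping around).
Starting from "harvest": after the first operation, "tharves"; after the second, "sgzqudr".
(Check on "planet": → "tplane" → "sokzmd" ✓)

sgzqudr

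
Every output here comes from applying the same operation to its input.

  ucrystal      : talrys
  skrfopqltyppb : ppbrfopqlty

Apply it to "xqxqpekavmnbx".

The transformation: delete the first 2 characters, then move the last 3 characters to the front (rotate right by 3).
Applying both steps to "xqxqpekavmnbx": "xqpekavmnbx", then "nbxxqpekavm".

nbxxqpekavm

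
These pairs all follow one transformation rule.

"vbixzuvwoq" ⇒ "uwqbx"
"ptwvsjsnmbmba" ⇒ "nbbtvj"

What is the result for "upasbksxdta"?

The rule is to keep every other character starting from the second (positions 2nd, 4th, 6th, ...), then move the last 3 characters to the front (rotate right by 3).
Working it through for "upasbksxdta": intermediate "pskxt", final "kxtps".
(Check on "ptwvsjsnmbmba": → "tvjnbb" → "nbbtvj" ✓)

kxtps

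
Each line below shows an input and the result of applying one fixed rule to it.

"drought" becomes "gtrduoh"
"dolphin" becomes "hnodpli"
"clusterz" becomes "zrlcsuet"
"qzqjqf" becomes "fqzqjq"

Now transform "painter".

trapnie

Each output is the input with this applied: swap each adjacent pair of characters (1↔2, 3↔4, ...), then move the last 2 characters to the front (rotate right by 2).
"painter" → "trapnie".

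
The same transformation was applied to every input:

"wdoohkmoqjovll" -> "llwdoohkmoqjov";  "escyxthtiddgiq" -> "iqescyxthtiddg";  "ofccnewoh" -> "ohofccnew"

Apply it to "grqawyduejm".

jmgrqawydue

The pattern: move the last 2 characters to the front (rotate right by 2).
Applying that to "grqawyduejm" gives "jmgrqawydue".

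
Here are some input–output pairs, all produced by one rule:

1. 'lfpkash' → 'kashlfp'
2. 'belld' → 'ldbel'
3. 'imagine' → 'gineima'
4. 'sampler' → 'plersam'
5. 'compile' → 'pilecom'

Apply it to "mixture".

The rule is to move the first 3 characters to the end (rotate left by 3).
Applying that to "mixture" gives "turemix".

turemix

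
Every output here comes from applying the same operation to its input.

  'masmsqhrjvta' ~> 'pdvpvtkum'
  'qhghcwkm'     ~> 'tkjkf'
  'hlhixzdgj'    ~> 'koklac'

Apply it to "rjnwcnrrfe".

Each output is the input with this applied: delete the last 3 characters, then shift every letter 3 places forward in the alphabet (wrapping around).
Working it through for "rjnwcnrrfe": intermediate "rjnwcnr", final "umqzfqu".

umqzfqu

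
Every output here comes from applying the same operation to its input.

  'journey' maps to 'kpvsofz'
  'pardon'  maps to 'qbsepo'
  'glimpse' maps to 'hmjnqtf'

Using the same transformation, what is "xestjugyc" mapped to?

yftukvhzd

Rule — shift every letter 1 place forward in the alphabet (wrapping around).
Applying that to "xestjugyc" gives "yftukvhzd".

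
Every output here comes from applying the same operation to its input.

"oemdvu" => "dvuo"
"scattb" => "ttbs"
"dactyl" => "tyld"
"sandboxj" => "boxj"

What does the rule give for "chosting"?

ting

Looking at the pairs, the operation is to swap the front and back halves of the string, then keep only the first 4 characters.
Working it through for "chosting": intermediate "tingchos", final "ting".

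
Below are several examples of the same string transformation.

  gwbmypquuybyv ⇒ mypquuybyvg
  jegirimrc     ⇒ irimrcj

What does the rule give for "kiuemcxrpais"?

In each case the input is transformed by: move the first 3 characters to the end (rotate left by 3), then delete the last 2 characters.
Starting from "kiuemcxrpais": after the first operation, "emcxrpaiskiu"; after the second, "emcxrpaisk".
(Check on "gwbmypquuybyv": → "mypquuybyvgwb" → "mypquuybyvg" ✓)

emcxrpaisk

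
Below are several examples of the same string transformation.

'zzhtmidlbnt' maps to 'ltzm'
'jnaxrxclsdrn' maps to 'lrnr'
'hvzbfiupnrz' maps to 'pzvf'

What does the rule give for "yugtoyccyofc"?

cfuo

What's happening: keep one character in every 3, starting at position 2 (positions 2nd, 5th, 8th, ...), then move the last 2 characters to the front (rotate right by 2).
For "yugtoyccyofc", step one produces "uocf"; step two turns that into "cfuo".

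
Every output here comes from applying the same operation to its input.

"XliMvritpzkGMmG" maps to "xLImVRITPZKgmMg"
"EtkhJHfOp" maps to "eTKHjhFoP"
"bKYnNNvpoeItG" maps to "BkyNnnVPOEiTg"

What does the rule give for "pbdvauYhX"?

Looking at the pairs, the operation is to flip the case of every letter.
For "pbdvauYhX" the result is "PBDVAUyHx".

PBDVAUyHx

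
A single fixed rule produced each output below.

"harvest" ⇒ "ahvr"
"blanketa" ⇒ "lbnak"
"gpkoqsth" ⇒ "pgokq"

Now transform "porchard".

The pattern: delete the last 3 characters, then swap each adjacent pair of characters (1↔2, 3↔4, ...).
Working it through for "porchard": intermediate "porch", final "opcrh".

opcrh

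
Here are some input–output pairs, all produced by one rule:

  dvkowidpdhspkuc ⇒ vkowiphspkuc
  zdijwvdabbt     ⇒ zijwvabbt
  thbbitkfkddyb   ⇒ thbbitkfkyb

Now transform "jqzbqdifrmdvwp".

jqzbqifrmvwp

The rule is to remove every "d".
On "jqzbqdifrmdvwp" that produces "jqzbqifrmvwp".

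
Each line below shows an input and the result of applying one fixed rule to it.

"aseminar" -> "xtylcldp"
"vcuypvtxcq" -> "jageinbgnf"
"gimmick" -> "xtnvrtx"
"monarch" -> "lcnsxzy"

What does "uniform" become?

The rule is to shift every letter 11 places forward in the alphabet (wrapping around), then move the first 3 characters to the end (rotate left by 3).
So "uniform" becomes "qzcxfyt".

qzcxfyt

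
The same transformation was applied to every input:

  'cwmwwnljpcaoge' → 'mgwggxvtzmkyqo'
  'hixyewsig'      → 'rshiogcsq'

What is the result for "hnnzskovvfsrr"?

rxxjcuyffpcbb

Looking at the pairs, the operation is to shift every letter 10 places forward in the alphabet (wrapping around).
On "hnnzskovvfsrr" that produces "rxxjcuyffpcbb".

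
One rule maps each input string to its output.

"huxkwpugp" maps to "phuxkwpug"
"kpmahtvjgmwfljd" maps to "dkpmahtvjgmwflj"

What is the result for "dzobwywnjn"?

ndzobwywnj

Looking at the pairs, the operation is to move the last character to the front.
So "dzobwywnjn" becomes "ndzobwywnj".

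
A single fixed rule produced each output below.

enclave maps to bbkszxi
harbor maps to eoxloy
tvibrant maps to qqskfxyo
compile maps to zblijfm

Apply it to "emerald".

The rule is to take characters alternately from the front and the back (1st, last, 2nd, 2nd-last, ...), then shift every letter 3 places backward in the alphabet (wrapping around).
Working it through for "emerald": intermediate "edmlear", final "bajibxo".

bajibxo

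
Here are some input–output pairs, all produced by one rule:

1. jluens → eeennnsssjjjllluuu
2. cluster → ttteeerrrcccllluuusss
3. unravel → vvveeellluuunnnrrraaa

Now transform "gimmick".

The transformation: move the last 3 characters to the front (rotate right by 3), then repeat every character 3 times.
For "gimmick", step one produces "ickgimm"; step two turns that into "iiiccckkkgggiiimmmmmm".

iiiccckkkgggiiimmmmmm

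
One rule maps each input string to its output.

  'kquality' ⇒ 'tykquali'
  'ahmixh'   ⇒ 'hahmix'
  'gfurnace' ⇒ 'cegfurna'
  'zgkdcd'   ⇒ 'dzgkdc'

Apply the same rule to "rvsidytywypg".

wypgrvsidyty

Looking at the pairs, the operation is to swap the front and back halves of the string, then move the first 2 characters to the end (rotate left by 2).
For "rvsidytywypg", step one produces "tywypgrvsidy"; step two turns that into "wypgrvsidyty".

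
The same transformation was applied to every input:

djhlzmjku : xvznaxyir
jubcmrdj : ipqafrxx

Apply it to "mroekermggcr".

Looking at the pairs, the operation is to move the first character to the end, then shift every letter 12 places backward in the alphabet (wrapping around).
For "mroekermggcr", step one produces "roekermggcrm"; step two turns that into "fcsysfauuqfa".
(Check on "djhlzmjku": → "jhlzmjkud" → "xvznaxyir" ✓)

fcsysfauuqfa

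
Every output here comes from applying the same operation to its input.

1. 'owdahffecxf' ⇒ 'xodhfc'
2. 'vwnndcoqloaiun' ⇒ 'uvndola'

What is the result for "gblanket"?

What's happening: move the last 2 characters to the front (rotate right by 2), then keep every other character starting from the first (positions 1st, 3rd, 5th, ...).
Working it through for "gblanket": intermediate "etgblank", final "egln".

egln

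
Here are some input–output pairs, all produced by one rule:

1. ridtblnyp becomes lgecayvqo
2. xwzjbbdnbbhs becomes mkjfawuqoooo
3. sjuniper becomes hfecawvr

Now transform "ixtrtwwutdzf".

The pattern: sort the characters into reverse alphabetical order, then shift every letter 13 places forward in the alphabet (wrapping around) — i.e. ROT13.
Applying both steps to "ixtrtwwutdzf": "zxwwutttrifd", then "mkjjhgggevsq".

mkjjhgggevsq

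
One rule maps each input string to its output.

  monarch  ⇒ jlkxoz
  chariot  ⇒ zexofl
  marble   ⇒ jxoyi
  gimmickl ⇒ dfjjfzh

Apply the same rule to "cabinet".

zxyfkb

The pattern: delete the last character, then shift every letter 3 places backward in the alphabet (wrapping around).
So "cabinet" becomes "zxyfkb".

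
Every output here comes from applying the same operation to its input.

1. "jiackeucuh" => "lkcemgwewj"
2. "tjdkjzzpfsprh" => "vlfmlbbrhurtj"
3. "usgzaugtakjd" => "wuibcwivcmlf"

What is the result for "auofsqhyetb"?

cwqhusjagvd

The rule is to shift every letter 2 places forward in the alphabet (wrapping around).
For "auofsqhyetb" the result is "cwqhusjagvd".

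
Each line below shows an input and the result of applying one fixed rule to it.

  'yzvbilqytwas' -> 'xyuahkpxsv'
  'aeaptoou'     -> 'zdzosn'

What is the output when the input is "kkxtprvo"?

The pattern: delete the last 2 characters, then shift every letter 1 place backward in the alphabet (wrapping around).
Applying both steps to "kkxtprvo": "kkxtpr", then "jjwsoq".

jjwsoq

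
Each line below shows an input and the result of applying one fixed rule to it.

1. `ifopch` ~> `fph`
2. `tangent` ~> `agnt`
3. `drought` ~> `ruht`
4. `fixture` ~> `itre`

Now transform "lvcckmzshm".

In each case the input is transformed by: swap each adjacent pair of characters (1↔2, 3↔4, ...), then keep every other character starting from the first (positions 1st, 3rd, 5th, ...).
"lvcckmzshm" → "vlccmkszmh" → "vcmsm".

vcmsm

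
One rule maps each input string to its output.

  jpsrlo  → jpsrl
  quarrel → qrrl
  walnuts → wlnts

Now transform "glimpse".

glmps

The rule is to remove every vowel.
Doing the same to "glimpse": "glmps".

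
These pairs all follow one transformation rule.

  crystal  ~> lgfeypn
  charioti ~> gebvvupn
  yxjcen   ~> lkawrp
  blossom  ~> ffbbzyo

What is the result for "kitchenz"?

mgaxvurp

Each output is the input with this applied: sort the characters into reverse alphabetical order, then shift every letter 13 places forward in the alphabet (wrapping around) — i.e. ROT13.
For "kitchenz" the result is "mgaxvurp".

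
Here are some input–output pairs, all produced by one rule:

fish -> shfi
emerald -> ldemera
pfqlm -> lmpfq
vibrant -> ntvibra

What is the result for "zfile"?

The rule is to move the last 2 characters to the front (rotate right by 2).
For "zfile" the result is "lezfi".

lezfi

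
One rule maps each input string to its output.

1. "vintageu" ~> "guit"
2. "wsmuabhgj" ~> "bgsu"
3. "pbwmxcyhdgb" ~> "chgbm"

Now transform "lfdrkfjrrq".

The transformation: keep every other character starting from the second (positions 2nd, 4th, 6th, ...), then move the first 2 characters to the end (rotate left by 2).
On "lfdrkfjrrq": the first step gives "frfrq", and the second then gives "frqfr".

frqfr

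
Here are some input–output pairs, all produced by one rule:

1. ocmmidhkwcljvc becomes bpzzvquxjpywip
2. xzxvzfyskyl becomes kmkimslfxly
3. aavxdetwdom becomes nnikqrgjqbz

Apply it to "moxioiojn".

zbkvbvbwa

What's happening: shift every letter 13 places forward in the alphabet (wrapping around) — i.e. ROT13.
So "moxioiojn" becomes "zbkvbvbwa".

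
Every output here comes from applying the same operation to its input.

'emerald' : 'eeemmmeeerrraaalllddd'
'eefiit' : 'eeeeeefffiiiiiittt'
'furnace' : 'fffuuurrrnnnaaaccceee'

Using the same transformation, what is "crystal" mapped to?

cccrrryyyssstttaaalll

In each case the input is transformed by: repeat every character 3 times.
"crystal" → "cccrrryyyssstttaaalll".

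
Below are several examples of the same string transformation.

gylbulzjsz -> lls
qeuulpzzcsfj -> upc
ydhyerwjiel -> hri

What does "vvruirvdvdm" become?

What's happening: delete the last character, then keep one character in every 3, starting at position 3 (positions 3rd, 6th, 9th, ...).
"vvruirvdvdm" → "vvruirvdvd" → "rrv".

rrv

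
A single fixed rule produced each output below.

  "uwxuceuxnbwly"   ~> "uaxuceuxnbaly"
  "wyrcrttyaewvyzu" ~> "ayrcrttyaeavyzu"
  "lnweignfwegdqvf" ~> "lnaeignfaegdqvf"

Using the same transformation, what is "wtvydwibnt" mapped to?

atvydaibnt

Each output is the input with this applied: replace every "w" with "a".
So "wtvydwibnt" becomes "atvydaibnt".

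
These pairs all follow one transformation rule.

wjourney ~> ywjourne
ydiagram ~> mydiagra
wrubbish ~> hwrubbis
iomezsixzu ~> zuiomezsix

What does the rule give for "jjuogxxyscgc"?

The pattern: move the first 3 characters to the end (rotate left by 3), then swap the front and back halves of the string.
Starting from "jjuogxxyscgc": after the first operation, "ogxxyscgcjju"; after the second, "cgcjjuogxxys".
(Check on "iomezsixzu": → "ezsixzuiom" → "zuiomezsix" ✓)

cgcjjuogxxys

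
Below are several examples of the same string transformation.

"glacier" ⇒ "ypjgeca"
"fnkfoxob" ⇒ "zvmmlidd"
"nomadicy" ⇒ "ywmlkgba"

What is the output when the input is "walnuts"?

yusrqlj

Looking at the pairs, the operation is to shift every letter 2 places backward in the alphabet (wrapping around), then sort the characters into reverse alphabetical order.
On "walnuts": the first step gives "uyjlsrq", and the second then gives "yusrqlj".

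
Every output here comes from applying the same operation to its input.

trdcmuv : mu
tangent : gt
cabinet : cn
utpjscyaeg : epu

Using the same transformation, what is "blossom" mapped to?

ms

Looking at the pairs, the operation is to sort the characters into alphabetical order, then keep one character in every 3, starting at position 3 (positions 3rd, 6th, 9th, ...).
Working it through for "blossom": intermediate "blmooss", final "ms".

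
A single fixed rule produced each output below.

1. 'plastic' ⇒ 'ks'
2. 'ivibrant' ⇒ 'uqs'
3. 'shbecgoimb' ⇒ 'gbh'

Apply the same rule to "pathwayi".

The pattern: keep one character in every 3, starting at position 2 (positions 2nd, 5th, 8th, ...), then shift every letter 1 place backward in the alphabet (wrapping around).
On "pathwayi": the first step gives "awi", and the second then gives "zvh".

zvh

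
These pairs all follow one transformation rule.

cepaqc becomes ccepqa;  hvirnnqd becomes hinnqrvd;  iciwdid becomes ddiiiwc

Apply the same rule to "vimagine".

The pattern: sort the characters into alphabetical order, then move the first character to the end.
"vimagine" → "aegiimnv" → "egiimnva".

egiimnva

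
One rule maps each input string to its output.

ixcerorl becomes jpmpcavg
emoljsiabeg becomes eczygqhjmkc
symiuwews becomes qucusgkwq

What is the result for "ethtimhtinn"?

Looking at the pairs, the operation is to shift every letter 2 places backward in the alphabet (wrapping around), then reverse the string.
On "ethtimhtinn": the first step gives "crfrgkfrgll", and the second then gives "llgrfkgrfrc".
(Check on "symiuwews": → "qwkgsucuq" → "qucusgkwq" ✓)

llgrfkgrfrc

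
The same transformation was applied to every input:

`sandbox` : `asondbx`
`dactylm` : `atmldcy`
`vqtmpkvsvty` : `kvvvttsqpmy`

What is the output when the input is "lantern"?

arnnlet

The transformation: sort the characters into reverse alphabetical order, then swap the first and last characters.
Starting from "lantern": after the first operation, "trnnlea"; after the second, "arnnlet".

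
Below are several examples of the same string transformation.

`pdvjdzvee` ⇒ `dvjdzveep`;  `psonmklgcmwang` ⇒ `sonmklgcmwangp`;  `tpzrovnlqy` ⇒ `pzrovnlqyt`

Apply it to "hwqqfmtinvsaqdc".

wqqfmtinvsaqdch

Each output is the input with this applied: move the first character to the end.
"hwqqfmtinvsaqdc" → "wqqfmtinvsaqdch".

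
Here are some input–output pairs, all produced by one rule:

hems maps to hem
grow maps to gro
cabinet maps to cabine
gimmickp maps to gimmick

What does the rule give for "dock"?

In each case the input is transformed by: delete the last character.
So "dock" becomes "doc".

doc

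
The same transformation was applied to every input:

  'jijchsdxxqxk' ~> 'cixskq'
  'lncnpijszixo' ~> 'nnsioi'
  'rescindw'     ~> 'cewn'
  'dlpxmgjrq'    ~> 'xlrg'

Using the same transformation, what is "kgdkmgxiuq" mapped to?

kgigq

The rule is to keep every other character starting from the second (positions 2nd, 4th, 6th, ...), then swap each adjacent pair of characters (1↔2, 3↔4, ...).
For "kgdkmgxiuq", step one produces "gkgiq"; step two turns that into "kgigq".
(Check on "jijchsdxxqxk": → "icsxqk" → "cixskq" ✓)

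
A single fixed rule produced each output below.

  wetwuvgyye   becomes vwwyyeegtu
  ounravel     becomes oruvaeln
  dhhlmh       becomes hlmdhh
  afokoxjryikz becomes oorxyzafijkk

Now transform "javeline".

jlnvaeei

Looking at the pairs, the operation is to sort the characters into alphabetical order, then swap the front and back halves of the string.
Working it through for "javeline": intermediate "aeeijlnv", final "jlnvaeei".
(Check on "afokoxjryikz": → "afijkkoorxyz" → "oorxyzafijkk" ✓)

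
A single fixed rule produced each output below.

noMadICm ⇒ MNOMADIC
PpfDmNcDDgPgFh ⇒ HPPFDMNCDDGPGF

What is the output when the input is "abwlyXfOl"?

Each output is the input with this applied: move the last character to the front, then convert every letter to uppercase.
Working it through for "abwlyXfOl": intermediate "labwlyXfO", final "LABWLYXFO".

LABWLYXFO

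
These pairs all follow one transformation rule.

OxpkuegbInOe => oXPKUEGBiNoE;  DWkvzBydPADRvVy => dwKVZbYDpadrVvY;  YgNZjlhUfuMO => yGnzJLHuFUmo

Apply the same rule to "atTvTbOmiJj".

ATtVtBoMIjJ

The transformation: flip the case of every letter.
On "atTvTbOmiJj" that produces "ATtVtBoMIjJ".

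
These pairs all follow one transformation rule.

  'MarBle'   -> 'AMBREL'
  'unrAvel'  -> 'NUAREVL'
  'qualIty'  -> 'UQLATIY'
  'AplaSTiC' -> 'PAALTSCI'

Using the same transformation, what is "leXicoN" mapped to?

ELIXOCN

What's happening: swap each adjacent pair of characters (1↔2, 3↔4, ...), then convert every letter to uppercase.
On "leXicoN": the first step gives "eliXocN", and the second then gives "ELIXOCN".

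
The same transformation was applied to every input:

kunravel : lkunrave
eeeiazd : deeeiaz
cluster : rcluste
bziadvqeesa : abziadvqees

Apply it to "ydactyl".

Rule — move the last character to the front.
Doing the same to "ydactyl": "lydacty".

lydacty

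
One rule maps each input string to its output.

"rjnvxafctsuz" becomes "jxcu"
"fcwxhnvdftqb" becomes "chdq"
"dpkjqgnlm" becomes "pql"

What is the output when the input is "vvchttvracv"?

The transformation: keep one character in every 3, starting at position 2 (positions 2nd, 5th, 8th, ...).
For "vvchttvracv" the result is "vtrv".

vtrv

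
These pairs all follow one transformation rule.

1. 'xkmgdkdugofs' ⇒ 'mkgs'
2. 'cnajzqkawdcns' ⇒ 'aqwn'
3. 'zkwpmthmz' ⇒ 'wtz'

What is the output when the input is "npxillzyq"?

xlq

What's happening: keep one character in every 3, starting at position 3 (positions 3rd, 6th, 9th, ...).
On "npxillzyq" that produces "xlq".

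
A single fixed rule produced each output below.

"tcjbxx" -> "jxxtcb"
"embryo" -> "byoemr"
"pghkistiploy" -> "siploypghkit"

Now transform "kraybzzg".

yzzgkrab

The transformation: swap the front and back halves of the string, then swap the first and last characters.
So "kraybzzg" becomes "yzzgkrab".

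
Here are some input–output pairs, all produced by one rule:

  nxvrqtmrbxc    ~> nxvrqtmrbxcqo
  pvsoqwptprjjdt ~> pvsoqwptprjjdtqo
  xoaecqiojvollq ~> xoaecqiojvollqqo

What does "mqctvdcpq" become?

mqctvdcpqqo

Rule — append "qo".
So "mqctvdcpq" becomes "mqctvdcpqqo".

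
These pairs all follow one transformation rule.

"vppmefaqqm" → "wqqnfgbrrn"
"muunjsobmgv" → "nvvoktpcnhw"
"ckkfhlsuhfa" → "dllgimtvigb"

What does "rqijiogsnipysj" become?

Looking at the pairs, the operation is to shift every letter 1 place forward in the alphabet (wrapping around).
For "rqijiogsnipysj" the result is "srjkjphtojqztk".

srjkjphtojqztk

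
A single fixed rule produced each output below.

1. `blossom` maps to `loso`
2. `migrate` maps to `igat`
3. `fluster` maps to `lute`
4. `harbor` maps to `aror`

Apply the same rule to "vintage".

inag

Looking at the pairs, the operation is to double every character, then keep one character in every 3, starting at position 3 (positions 3rd, 6th, 9th, ...).
Applying both steps to "vintage": "vviinnttaaggee", then "inag".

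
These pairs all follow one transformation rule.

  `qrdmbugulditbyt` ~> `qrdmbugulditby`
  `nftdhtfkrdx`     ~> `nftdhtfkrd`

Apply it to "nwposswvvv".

nwposswvv

Each output is the input with this applied: delete the last character.
On "nwposswvvv" that produces "nwposswvv".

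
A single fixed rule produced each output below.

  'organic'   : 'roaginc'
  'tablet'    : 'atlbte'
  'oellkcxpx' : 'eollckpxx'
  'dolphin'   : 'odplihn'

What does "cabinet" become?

Looking at the pairs, the operation is to swap each adjacent pair of characters (1↔2, 3↔4, ...).
On "cabinet" that produces "acibent".

acibent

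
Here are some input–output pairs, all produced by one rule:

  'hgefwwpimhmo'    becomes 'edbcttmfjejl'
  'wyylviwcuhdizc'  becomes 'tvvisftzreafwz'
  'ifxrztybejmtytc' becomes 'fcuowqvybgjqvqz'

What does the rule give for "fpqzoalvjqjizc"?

cmnwlxisgngfwz

The pattern: shift every letter 3 places backward in the alphabet (wrapping around).
Applying that to "fpqzoalvjqjizc" gives "cmnwlxisgngfwz".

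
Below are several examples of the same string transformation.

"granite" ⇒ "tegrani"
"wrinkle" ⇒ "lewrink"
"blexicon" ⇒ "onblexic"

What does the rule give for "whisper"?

erwhisp

The rule is to move the last 2 characters to the front (rotate right by 2).
"whisper" → "erwhisp".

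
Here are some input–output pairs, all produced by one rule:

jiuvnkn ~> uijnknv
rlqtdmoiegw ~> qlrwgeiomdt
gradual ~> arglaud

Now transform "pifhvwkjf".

fipfjkwvh

The transformation: move the first 3 characters to the end (rotate left by 3), then reverse the string.
Working it through for "pifhvwkjf": intermediate "hvwkjfpif", final "fipfjkwvh".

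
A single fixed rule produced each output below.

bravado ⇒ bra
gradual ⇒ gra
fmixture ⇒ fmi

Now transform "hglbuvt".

The rule is to keep only the first 3 characters.
Doing the same to "hglbuvt": "hgl".

hgl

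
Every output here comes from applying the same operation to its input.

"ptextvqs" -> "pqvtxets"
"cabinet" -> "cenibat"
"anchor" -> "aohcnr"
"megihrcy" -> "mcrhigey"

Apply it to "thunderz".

trednuhz

The transformation: reverse the string, then swap the first and last characters.
"thunderz" → "trednuhz".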